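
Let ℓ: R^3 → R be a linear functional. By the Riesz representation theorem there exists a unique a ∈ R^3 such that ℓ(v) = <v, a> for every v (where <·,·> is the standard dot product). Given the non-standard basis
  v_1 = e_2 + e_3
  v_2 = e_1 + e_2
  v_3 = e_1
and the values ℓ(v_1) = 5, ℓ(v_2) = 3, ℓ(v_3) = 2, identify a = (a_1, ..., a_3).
a = (2, 1, 4)

Write a = (a_1, ..., a_3) in the standard basis. For each basis vector v_i, ℓ(v_i) = <v_i, a> is a linear equation in the a_j's. Collect the n equations into a matrix system V a = ℓ, where row i of V is v_i (expressed in the standard basis). Since V is invertible (lower-triangular with 1s on the diagonal, up to permutation), solve by back-substitution:
  V =
[[0, 1, 1],
 [1, 1, 0],
 [1, 0, 0]]
  V a = (5, 3, 2)
Solving gives a = (2, 1, 4).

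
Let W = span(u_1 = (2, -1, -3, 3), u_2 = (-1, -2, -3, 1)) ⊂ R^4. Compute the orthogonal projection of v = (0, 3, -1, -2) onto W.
proj_W(v) = (-17/201, 116/201, 73/67, -133/201)

Set up U = [u_1 | ... | u_2] ∈ R^(4×2). The projector onto W = col(U) is P = U (U^T U)^(-1) U^T.
Compute U^T U =
  [23, 12]
  [12, 15],
and U^T v = (-6, -5).
Solve U^T U · c = U^T v for the coefficients: c = (-10/67, -43/201). The projection is proj_W(v) = U c.
Check: (v - proj_W(v)) · u_1 = 0  (should be 0).
Check: (v - proj_W(v)) · u_2 = 0  (should be 0).
Result: proj_W(v) = (-17/201, 116/201, 73/67, -133/201).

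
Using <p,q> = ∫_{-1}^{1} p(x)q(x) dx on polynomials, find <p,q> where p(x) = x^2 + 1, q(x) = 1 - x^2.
<p,q> = 8/5

Expand the product: p(x)·q(x) = 1 - x^4.
∫_{-1}^{1} of each monomial x^k gives [2/(k+1) if k even, 0 if k odd]. Integrating term-by-term (or equivalently evaluating the antiderivative F(x) = -x^5/5 + x at the endpoints):
  F(1) − F(−1) = 4/5 − (-4/5) = 8/5.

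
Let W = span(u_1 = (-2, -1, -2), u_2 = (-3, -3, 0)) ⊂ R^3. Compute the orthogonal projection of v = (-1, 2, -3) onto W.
proj_W(v) = (-1/3, 4/3, -10/3)

Set up U = [u_1 | ... | u_2] ∈ R^(3×2). The projector onto W = col(U) is P = U (U^T U)^(-1) U^T.
Compute U^T U =
  [9, 9]
  [9, 18],
and U^T v = (6, -3).
Solve U^T U · c = U^T v for the coefficients: c = (5/3, -1). The projection is proj_W(v) = U c.
Check: (v - proj_W(v)) · u_1 = 0  (should be 0).
Check: (v - proj_W(v)) · u_2 = 0  (should be 0).
Result: proj_W(v) = (-1/3, 4/3, -10/3).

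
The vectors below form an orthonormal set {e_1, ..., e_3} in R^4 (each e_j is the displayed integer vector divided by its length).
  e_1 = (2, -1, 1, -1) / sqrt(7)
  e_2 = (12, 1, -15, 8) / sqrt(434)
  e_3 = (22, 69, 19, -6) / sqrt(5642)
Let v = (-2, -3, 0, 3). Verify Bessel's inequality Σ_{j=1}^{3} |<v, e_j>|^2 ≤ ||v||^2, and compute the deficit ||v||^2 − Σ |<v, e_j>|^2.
Σ |<v, e_j>|^2 = 1377/91; ||v||^2 = 22; deficit = 625/91

Write each e_j = u_j / sqrt(<u_j, u_j>) where u_j is the displayed integer vector. Then <v, e_j> = <v, u_j> / sqrt(<u_j, u_j>), so |<v, e_j>|^2 = <v, u_j>^2 / <u_j, u_j>.
Coefficients: <v, e_1> = -4/sqrt(7), <v, e_2> = -3/sqrt(434), <v, e_3> = -269/sqrt(5642).
Square and sum: Σ |<v, e_j>|^2 = 1377/91.
Compute ||v||^2 = v·v = 22.
Deficit = 22 − 1377/91 = 625/91 ≥ 0, confirming Bessel's inequality. (The deficit equals ||v − Σ <v,e_j> e_j||^2, the squared distance from v to span{e_j}.)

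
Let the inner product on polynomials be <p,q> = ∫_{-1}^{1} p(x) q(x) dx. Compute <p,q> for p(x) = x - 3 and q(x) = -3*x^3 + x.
<p,q> = -8/15

Expand the product: p(x)·q(x) = -3*x^4 + 9*x^3 + x^2 - 3*x.
∫_{-1}^{1} of each monomial x^k gives [2/(k+1) if k even, 0 if k odd]. Integrating term-by-term (or equivalently evaluating the antiderivative F(x) = -3*x^5/5 + 9*x^4/4 + x^3/3 - 3*x^2/2 at the endpoints):
  F(1) − F(−1) = 29/60 − (61/60) = -8/15.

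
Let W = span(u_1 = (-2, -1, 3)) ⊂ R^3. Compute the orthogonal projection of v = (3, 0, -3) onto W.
proj_W(v) = (15/7, 15/14, -45/14)

Set up U = [u_1 | ... | u_1] ∈ R^(3×1). The projector onto W = col(U) is P = U (U^T U)^(-1) U^T.
Compute U^T U =
  [14],
and U^T v = (-15).
Solve U^T U · c = U^T v for the coefficients: c = (-15/14). The projection is proj_W(v) = U c.
Check: (v - proj_W(v)) · u_1 = 0  (should be 0).
Result: proj_W(v) = (15/7, 15/14, -45/14).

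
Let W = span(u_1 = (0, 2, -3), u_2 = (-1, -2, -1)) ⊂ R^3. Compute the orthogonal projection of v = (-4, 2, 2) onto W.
proj_W(v) = (4/11, 4/11, 10/11)

Set up U = [u_1 | ... | u_2] ∈ R^(3×2). The projector onto W = col(U) is P = U (U^T U)^(-1) U^T.
Compute U^T U =
  [13, -1]
  [-1, 6],
and U^T v = (-2, -2).
Solve U^T U · c = U^T v for the coefficients: c = (-2/11, -4/11). The projection is proj_W(v) = U c.
Check: (v - proj_W(v)) · u_1 = 0  (should be 0).
Check: (v - proj_W(v)) · u_2 = 0  (should be 0).
Result: proj_W(v) = (4/11, 4/11, 10/11).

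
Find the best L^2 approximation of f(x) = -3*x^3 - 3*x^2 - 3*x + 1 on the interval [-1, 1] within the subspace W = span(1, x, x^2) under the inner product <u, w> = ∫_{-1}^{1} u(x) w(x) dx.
g(x) = -3*x^2 - 24*x/5 + 1

The best approximation g ∈ W is the orthogonal projection of f onto W. Writing g = a_0 + a_1 x + a_2 x^2, the coefficients solve the normal equations G · a = b where
  G_{ij} = <φ_i, φ_j> and b_i = <f, φ_i>, with φ_0 = 1, φ_1 = x, φ_2 = x^2.
G =
  [2, 0, 2/3]
  [0, 2/3, 0]
  [2/3, 0, 2/5],
b = (0, -16/5, -8/15).
Solving gives a_0 = 1, a_1 = -24/5, a_2 = -3, so
  g(x) = -3*x^2 - 24*x/5 + 1.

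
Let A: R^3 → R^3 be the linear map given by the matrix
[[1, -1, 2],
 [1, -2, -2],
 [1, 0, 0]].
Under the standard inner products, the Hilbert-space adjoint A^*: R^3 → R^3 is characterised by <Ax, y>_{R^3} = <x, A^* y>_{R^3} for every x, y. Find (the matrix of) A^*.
A^* = A^T =
[[1, 1, 1],
 [-1, -2, 0],
 [2, -2, 0]]

For real matrices with standard dot products, the defining identity <Ax, y> = <x, A^* y> gives (Ax)^T y = x^T (A^*) y, i.e. x^T A^T y = x^T (A^*) y. Since this holds for all x, y, we must have A^* = A^T. Therefore
A^* =
[[1, 1, 1],
 [-1, -2, 0],
 [2, -2, 0]].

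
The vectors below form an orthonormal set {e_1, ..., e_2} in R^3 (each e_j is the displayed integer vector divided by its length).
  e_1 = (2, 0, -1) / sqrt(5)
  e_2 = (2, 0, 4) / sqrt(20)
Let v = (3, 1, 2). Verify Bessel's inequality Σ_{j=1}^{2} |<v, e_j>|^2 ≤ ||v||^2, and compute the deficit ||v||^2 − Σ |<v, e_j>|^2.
Σ |<v, e_j>|^2 = 13; ||v||^2 = 14; deficit = 1

Write each e_j = u_j / sqrt(<u_j, u_j>) where u_j is the displayed integer vector. Then <v, e_j> = <v, u_j> / sqrt(<u_j, u_j>), so |<v, e_j>|^2 = <v, u_j>^2 / <u_j, u_j>.
Coefficients: <v, e_1> = 4/sqrt(5), <v, e_2> = 14/sqrt(20).
Square and sum: Σ |<v, e_j>|^2 = 13.
Compute ||v||^2 = v·v = 14.
Deficit = 14 − 13 = 1 ≥ 0, confirming Bessel's inequality. (The deficit equals ||v − Σ <v,e_j> e_j||^2, the squared distance from v to span{e_j}.)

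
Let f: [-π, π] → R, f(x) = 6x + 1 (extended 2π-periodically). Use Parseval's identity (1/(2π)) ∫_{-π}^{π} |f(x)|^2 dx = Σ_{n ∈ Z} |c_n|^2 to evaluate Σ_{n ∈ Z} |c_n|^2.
Σ |c_n|^2 = 12π^2 + 1

Expand and integrate term by term over [-π, π]:
  ∫ (6x)^2 dx = 36·(2π^3/3); ∫ 2·6·(1)·x dx = 0 (odd integrand); ∫ 1^2 dx = 1·2π.
So (1/(2π)) ∫_{-π}^{π} (6x + 1)^2 dx = 36π^2/3 + 1 = 12π^2 + 1.
Parseval ⇒ Σ |c_n|^2 = 12π^2 + 1.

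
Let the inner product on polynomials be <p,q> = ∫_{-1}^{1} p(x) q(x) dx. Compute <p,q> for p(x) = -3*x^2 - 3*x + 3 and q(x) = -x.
<p,q> = 2

Expand the product: p(x)·q(x) = 3*x^3 + 3*x^2 - 3*x.
∫_{-1}^{1} of each monomial x^k gives [2/(k+1) if k even, 0 if k odd]. Integrating term-by-term (or equivalently evaluating the antiderivative F(x) = 3*x^4/4 + x^3 - 3*x^2/2 at the endpoints):
  F(1) − F(−1) = 1/4 − (-7/4) = 2.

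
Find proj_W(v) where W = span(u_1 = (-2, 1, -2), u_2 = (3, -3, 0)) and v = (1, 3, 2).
proj_W(v) = (-1/3, 5/3, 8/3)

Set up U = [u_1 | ... | u_2] ∈ R^(3×2). The projector onto W = col(U) is P = U (U^T U)^(-1) U^T.
Compute U^T U =
  [9, -9]
  [-9, 18],
and U^T v = (-3, -6).
Solve U^T U · c = U^T v for the coefficients: c = (-4/3, -1). The projection is proj_W(v) = U c.
Check: (v - proj_W(v)) · u_1 = 0  (should be 0).
Check: (v - proj_W(v)) · u_2 = 0  (should be 0).
Result: proj_W(v) = (-1/3, 5/3, 8/3).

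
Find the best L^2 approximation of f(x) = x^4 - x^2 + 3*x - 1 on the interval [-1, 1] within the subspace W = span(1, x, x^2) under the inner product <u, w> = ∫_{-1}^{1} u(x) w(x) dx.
g(x) = -x^2/7 + 3*x - 38/35

The best approximation g ∈ W is the orthogonal projection of f onto W. Writing g = a_0 + a_1 x + a_2 x^2, the coefficients solve the normal equations G · a = b where
  G_{ij} = <φ_i, φ_j> and b_i = <f, φ_i>, with φ_0 = 1, φ_1 = x, φ_2 = x^2.
G =
  [2, 0, 2/3]
  [0, 2/3, 0]
  [2/3, 0, 2/5],
b = (-34/15, 2, -82/105).
Solving gives a_0 = -38/35, a_1 = 3, a_2 = -1/7, so
  g(x) = -x^2/7 + 3*x - 38/35.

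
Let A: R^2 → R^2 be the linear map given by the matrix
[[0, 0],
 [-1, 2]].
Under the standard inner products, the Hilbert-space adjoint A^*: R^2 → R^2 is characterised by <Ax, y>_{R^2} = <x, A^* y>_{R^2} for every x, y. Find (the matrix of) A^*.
A^* = A^T =
[[0, -1],
 [0, 2]]

For real matrices with standard dot products, the defining identity <Ax, y> = <x, A^* y> gives (Ax)^T y = x^T (A^*) y, i.e. x^T A^T y = x^T (A^*) y. Since this holds for all x, y, we must have A^* = A^T. Therefore
A^* =
[[0, -1],
 [0, 2]].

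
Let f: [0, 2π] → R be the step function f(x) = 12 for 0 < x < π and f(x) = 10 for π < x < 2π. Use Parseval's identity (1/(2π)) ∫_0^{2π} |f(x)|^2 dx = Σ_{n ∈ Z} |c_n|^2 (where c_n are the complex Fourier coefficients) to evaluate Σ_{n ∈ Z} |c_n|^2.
Σ |c_n|^2 = 122

Parseval equates the L^2 energy of f (normalised by 1/(2π)) with the ℓ^2 sum of its Fourier coefficients: (1/(2π)) ∫_0^{2π} |f|^2 = Σ |c_n|^2.
Compute the left side: (1/(2π)) [∫_0^π 12^2 dx + ∫_π^{2π} 10^2 dx] = (1/(2π)) · (144π + 100π) = (144 + 100)/2 = 122.
So Σ_{n ∈ Z} |c_n|^2 = 122.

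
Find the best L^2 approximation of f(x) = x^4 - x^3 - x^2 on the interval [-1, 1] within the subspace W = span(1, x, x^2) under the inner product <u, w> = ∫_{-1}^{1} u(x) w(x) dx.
g(x) = -x^2/7 - 3*x/5 - 3/35

The best approximation g ∈ W is the orthogonal projection of f onto W. Writing g = a_0 + a_1 x + a_2 x^2, the coefficients solve the normal equations G · a = b where
  G_{ij} = <φ_i, φ_j> and b_i = <f, φ_i>, with φ_0 = 1, φ_1 = x, φ_2 = x^2.
G =
  [2, 0, 2/3]
  [0, 2/3, 0]
  [2/3, 0, 2/5],
b = (-4/15, -2/5, -4/35).
Solving gives a_0 = -3/35, a_1 = -3/5, a_2 = -1/7, so
  g(x) = -x^2/7 - 3*x/5 - 3/35.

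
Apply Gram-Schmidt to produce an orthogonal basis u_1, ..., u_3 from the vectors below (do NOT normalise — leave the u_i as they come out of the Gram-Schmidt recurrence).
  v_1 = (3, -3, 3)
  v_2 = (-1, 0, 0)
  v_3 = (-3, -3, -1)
Orthogonal basis:
  u_1 = (3, -3, 3)
  u_2 = (-2/3, -1/3, 1/3)
  u_3 = (0, -2, -2)

Apply the Gram-Schmidt recurrence
  u_1 = v_1
  u_i = v_i − Σ_{j<i} ((v_i · u_j) / (u_j · u_j)) · u_j.

Step by step this gives:
  u_1 = (3, -3, 3)
  u_2 = (-2/3, -1/3, 1/3)
  u_3 = (0, -2, -2)

Orthogonality check:
  u_2 · u_1 = 0 (should be 0)
  u_3 · u_1 = 0 (should be 0)
  u_3 · u_2 = 0 (should be 0)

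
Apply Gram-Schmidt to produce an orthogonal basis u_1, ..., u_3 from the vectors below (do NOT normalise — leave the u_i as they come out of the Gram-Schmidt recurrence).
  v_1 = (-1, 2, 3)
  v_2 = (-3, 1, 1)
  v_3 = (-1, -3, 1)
Orthogonal basis:
  u_1 = (-1, 2, 3)
  u_2 = (-17/7, -1/7, -5/7)
  u_3 = (-1/3, -8/3, 5/3)

Apply the Gram-Schmidt recurrence
  u_1 = v_1
  u_i = v_i − Σ_{j<i} ((v_i · u_j) / (u_j · u_j)) · u_j.

Step by step this gives:
  u_1 = (-1, 2, 3)
  u_2 = (-17/7, -1/7, -5/7)
  u_3 = (-1/3, -8/3, 5/3)

Orthogonality check:
  u_2 · u_1 = 0 (should be 0)
  u_3 · u_1 = 0 (should be 0)
  u_3 · u_2 = 0 (should be 0)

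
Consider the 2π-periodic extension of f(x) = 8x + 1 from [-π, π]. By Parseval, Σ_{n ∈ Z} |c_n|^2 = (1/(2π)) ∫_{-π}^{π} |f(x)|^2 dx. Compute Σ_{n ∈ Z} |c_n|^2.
Σ |c_n|^2 = 64π^2/3 + 1

Expand and integrate term by term over [-π, π]:
  ∫ (8x)^2 dx = 64·(2π^3/3); ∫ 2·8·(1)·x dx = 0 (odd integrand); ∫ 1^2 dx = 1·2π.
So (1/(2π)) ∫_{-π}^{π} (8x + 1)^2 dx = 64π^2/3 + 1 = 64π^2/3 + 1.
Parseval ⇒ Σ |c_n|^2 = 64π^2/3 + 1.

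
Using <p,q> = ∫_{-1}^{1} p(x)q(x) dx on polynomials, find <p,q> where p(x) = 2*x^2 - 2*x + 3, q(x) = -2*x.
<p,q> = 8/3

Expand the product: p(x)·q(x) = -4*x^3 + 4*x^2 - 6*x.
∫_{-1}^{1} of each monomial x^k gives [2/(k+1) if k even, 0 if k odd]. Integrating term-by-term (or equivalently evaluating the antiderivative F(x) = -x^4 + 4*x^3/3 - 3*x^2 at the endpoints):
  F(1) − F(−1) = -8/3 − (-16/3) = 8/3.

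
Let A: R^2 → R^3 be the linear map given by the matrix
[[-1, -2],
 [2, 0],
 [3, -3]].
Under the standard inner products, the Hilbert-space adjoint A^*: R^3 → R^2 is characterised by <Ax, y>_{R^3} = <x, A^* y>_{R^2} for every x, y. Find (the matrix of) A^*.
A^* = A^T =
[[-1, 2, 3],
 [-2, 0, -3]]

For real matrices with standard dot products, the defining identity <Ax, y> = <x, A^* y> gives (Ax)^T y = x^T (A^*) y, i.e. x^T A^T y = x^T (A^*) y. Since this holds for all x, y, we must have A^* = A^T. Therefore
A^* =
[[-1, 2, 3],
 [-2, 0, -3]].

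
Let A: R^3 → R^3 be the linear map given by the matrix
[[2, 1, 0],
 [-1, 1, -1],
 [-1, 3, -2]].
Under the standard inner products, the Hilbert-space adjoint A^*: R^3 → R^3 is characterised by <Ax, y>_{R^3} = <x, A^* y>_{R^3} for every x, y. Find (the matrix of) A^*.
A^* = A^T =
[[2, -1, -1],
 [1, 1, 3],
 [0, -1, -2]]

For real matrices with standard dot products, the defining identity <Ax, y> = <x, A^* y> gives (Ax)^T y = x^T (A^*) y, i.e. x^T A^T y = x^T (A^*) y. Since this holds for all x, y, we must have A^* = A^T. Therefore
A^* =
[[2, -1, -1],
 [1, 1, 3],
 [0, -1, -2]].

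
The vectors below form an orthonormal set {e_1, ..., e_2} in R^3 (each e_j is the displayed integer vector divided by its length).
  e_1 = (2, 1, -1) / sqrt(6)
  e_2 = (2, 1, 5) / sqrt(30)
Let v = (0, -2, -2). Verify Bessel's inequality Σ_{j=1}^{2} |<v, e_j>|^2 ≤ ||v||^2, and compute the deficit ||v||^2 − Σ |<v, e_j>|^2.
Σ |<v, e_j>|^2 = 24/5; ||v||^2 = 8; deficit = 16/5

Write each e_j = u_j / sqrt(<u_j, u_j>) where u_j is the displayed integer vector. Then <v, e_j> = <v, u_j> / sqrt(<u_j, u_j>), so |<v, e_j>|^2 = <v, u_j>^2 / <u_j, u_j>.
Coefficients: <v, e_1> = 0/sqrt(6), <v, e_2> = -12/sqrt(30).
Square and sum: Σ |<v, e_j>|^2 = 24/5.
Compute ||v||^2 = v·v = 8.
Deficit = 8 − 24/5 = 16/5 ≥ 0, confirming Bessel's inequality. (The deficit equals ||v − Σ <v,e_j> e_j||^2, the squared distance from v to span{e_j}.)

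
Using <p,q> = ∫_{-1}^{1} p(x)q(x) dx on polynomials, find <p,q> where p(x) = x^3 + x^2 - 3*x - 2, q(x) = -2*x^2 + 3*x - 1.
<p,q> = 2/5

Expand the product: p(x)·q(x) = -2*x^5 + x^4 + 8*x^3 - 6*x^2 - 3*x + 2.
∫_{-1}^{1} of each monomial x^k gives [2/(k+1) if k even, 0 if k odd]. Integrating term-by-term (or equivalently evaluating the antiderivative F(x) = -x^6/3 + x^5/5 + 2*x^4 - 2*x^3 - 3*x^2/2 + 2*x at the endpoints):
  F(1) − F(−1) = 11/30 − (-1/30) = 2/5.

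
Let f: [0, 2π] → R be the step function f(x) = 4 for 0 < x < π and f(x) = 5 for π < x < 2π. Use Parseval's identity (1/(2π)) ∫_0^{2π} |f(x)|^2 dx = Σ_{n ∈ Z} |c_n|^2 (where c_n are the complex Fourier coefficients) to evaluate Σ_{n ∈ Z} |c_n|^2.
Σ |c_n|^2 = 41/2

Parseval equates the L^2 energy of f (normalised by 1/(2π)) with the ℓ^2 sum of its Fourier coefficients: (1/(2π)) ∫_0^{2π} |f|^2 = Σ |c_n|^2.
Compute the left side: (1/(2π)) [∫_0^π 4^2 dx + ∫_π^{2π} 5^2 dx] = (1/(2π)) · (16π + 25π) = (16 + 25)/2 = 41/2.
So Σ_{n ∈ Z} |c_n|^2 = 41/2.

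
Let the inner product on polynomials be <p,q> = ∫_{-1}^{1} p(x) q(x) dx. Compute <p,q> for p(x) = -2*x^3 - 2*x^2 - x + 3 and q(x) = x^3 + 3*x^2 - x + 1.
<p,q> = 184/21

Expand the product: p(x)·q(x) = -2*x^6 - 8*x^5 - 5*x^4 + 8*x^2 - 4*x + 3.
∫_{-1}^{1} of each monomial x^k gives [2/(k+1) if k even, 0 if k odd]. Integrating term-by-term (or equivalently evaluating the antiderivative F(x) = -2*x^7/7 - 4*x^6/3 - x^5 + 8*x^3/3 - 2*x^2 + 3*x at the endpoints):
  F(1) − F(−1) = 22/21 − (-54/7) = 184/21.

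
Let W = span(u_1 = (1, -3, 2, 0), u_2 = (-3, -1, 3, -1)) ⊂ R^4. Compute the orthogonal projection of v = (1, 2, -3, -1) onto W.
proj_W(v) = (103/122, 271/122, -158/61, 29/61)

Set up U = [u_1 | ... | u_2] ∈ R^(4×2). The projector onto W = col(U) is P = U (U^T U)^(-1) U^T.
Compute U^T U =
  [14, 6]
  [6, 20],
and U^T v = (-11, -13).
Solve U^T U · c = U^T v for the coefficients: c = (-71/122, -29/61). The projection is proj_W(v) = U c.
Check: (v - proj_W(v)) · u_1 = 0  (should be 0).
Check: (v - proj_W(v)) · u_2 = 0  (should be 0).
Result: proj_W(v) = (103/122, 271/122, -158/61, 29/61).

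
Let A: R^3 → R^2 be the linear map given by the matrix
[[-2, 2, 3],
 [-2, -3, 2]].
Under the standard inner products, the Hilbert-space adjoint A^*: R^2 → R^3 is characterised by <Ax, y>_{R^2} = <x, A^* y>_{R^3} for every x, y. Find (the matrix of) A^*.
A^* = A^T =
[[-2, -2],
 [2, -3],
 [3, 2]]

For real matrices with standard dot products, the defining identity <Ax, y> = <x, A^* y> gives (Ax)^T y = x^T (A^*) y, i.e. x^T A^T y = x^T (A^*) y. Since this holds for all x, y, we must have A^* = A^T. Therefore
A^* =
[[-2, -2],
 [2, -3],
 [3, 2]].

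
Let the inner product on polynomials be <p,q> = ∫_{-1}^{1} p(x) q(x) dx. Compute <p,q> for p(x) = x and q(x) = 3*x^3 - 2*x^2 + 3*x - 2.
<p,q> = 16/5

Expand the product: p(x)·q(x) = 3*x^4 - 2*x^3 + 3*x^2 - 2*x.
∫_{-1}^{1} of each monomial x^k gives [2/(k+1) if k even, 0 if k odd]. Integrating term-by-term (or equivalently evaluating the antiderivative F(x) = 3*x^5/5 - x^4/2 + x^3 - x^2 at the endpoints):
  F(1) − F(−1) = 1/10 − (-31/10) = 16/5.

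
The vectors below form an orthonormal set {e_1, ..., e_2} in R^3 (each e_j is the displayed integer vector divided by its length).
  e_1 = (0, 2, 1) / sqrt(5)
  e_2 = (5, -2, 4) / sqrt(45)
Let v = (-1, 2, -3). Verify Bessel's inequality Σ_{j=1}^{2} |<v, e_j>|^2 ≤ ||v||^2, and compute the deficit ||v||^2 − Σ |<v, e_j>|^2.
Σ |<v, e_j>|^2 = 10; ||v||^2 = 14; deficit = 4

Write each e_j = u_j / sqrt(<u_j, u_j>) where u_j is the displayed integer vector. Then <v, e_j> = <v, u_j> / sqrt(<u_j, u_j>), so |<v, e_j>|^2 = <v, u_j>^2 / <u_j, u_j>.
Coefficients: <v, e_1> = 1/sqrt(5), <v, e_2> = -21/sqrt(45).
Square and sum: Σ |<v, e_j>|^2 = 10.
Compute ||v||^2 = v·v = 14.
Deficit = 14 − 10 = 4 ≥ 0, confirming Bessel's inequality. (The deficit equals ||v − Σ <v,e_j> e_j||^2, the squared distance from v to span{e_j}.)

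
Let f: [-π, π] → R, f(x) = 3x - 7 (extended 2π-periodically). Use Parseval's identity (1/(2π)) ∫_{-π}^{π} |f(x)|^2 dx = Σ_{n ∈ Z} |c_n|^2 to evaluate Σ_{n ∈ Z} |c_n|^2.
Σ |c_n|^2 = 3π^2 + 49

Expand and integrate term by term over [-π, π]:
  ∫ (3x)^2 dx = 9·(2π^3/3); ∫ 2·3·(-7)·x dx = 0 (odd integrand); ∫ (-7)^2 dx = 49·2π.
So (1/(2π)) ∫_{-π}^{π} (3x - 7)^2 dx = 9π^2/3 + 49 = 3π^2 + 49.
Parseval ⇒ Σ |c_n|^2 = 3π^2 + 49.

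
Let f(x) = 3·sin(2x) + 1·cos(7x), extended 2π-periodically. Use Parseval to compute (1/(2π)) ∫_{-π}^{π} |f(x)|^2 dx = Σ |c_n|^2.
Σ |c_n|^2 = 5

Expand |f|^2 and use orthogonality of {sin(nx), cos(mx)} on [-π, π]:
  ∫_{-π}^{π} sin(nx)^2 dx = π, ∫ cos(mx)^2 dx = π, and cross terms integrate to 0.
So ∫_{-π}^{π} f(x)^2 dx = 3^2 · π + 1^2 · π = (9 + 1)π.
Divide by 2π: (9 + 1)/2 = 5.
By Parseval, this equals Σ |c_n|^2.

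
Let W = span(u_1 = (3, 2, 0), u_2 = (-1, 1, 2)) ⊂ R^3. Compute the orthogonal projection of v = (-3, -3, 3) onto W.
proj_W(v) = (-45/11, -15/11, 18/11)

Set up U = [u_1 | ... | u_2] ∈ R^(3×2). The projector onto W = col(U) is P = U (U^T U)^(-1) U^T.
Compute U^T U =
  [13, -1]
  [-1, 6],
and U^T v = (-15, 6).
Solve U^T U · c = U^T v for the coefficients: c = (-12/11, 9/11). The projection is proj_W(v) = U c.
Check: (v - proj_W(v)) · u_1 = 0  (should be 0).
Check: (v - proj_W(v)) · u_2 = 0  (should be 0).
Result: proj_W(v) = (-45/11, -15/11, 18/11).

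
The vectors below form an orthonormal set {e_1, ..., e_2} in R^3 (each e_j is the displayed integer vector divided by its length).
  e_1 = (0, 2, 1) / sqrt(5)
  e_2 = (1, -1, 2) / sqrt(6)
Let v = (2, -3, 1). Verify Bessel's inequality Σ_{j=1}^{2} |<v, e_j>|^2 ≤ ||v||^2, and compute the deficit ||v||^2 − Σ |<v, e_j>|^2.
Σ |<v, e_j>|^2 = 79/6; ||v||^2 = 14; deficit = 5/6

Write each e_j = u_j / sqrt(<u_j, u_j>) where u_j is the displayed integer vector. Then <v, e_j> = <v, u_j> / sqrt(<u_j, u_j>), so |<v, e_j>|^2 = <v, u_j>^2 / <u_j, u_j>.
Coefficients: <v, e_1> = -5/sqrt(5), <v, e_2> = 7/sqrt(6).
Square and sum: Σ |<v, e_j>|^2 = 79/6.
Compute ||v||^2 = v·v = 14.
Deficit = 14 − 79/6 = 5/6 ≥ 0, confirming Bessel's inequality. (The deficit equals ||v − Σ <v,e_j> e_j||^2, the squared distance from v to span{e_j}.)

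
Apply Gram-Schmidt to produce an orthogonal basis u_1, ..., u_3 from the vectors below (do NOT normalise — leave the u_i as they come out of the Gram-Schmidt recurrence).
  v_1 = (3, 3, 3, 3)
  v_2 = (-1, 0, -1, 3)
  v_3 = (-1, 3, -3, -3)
Orthogonal basis:
  u_1 = (3, 3, 3, 3)
  u_2 = (-5/4, -1/4, -5/4, 11/4)
  u_3 = (-20/43, 168/43, -106/43, -42/43)

Apply the Gram-Schmidt recurrence
  u_1 = v_1
  u_i = v_i − Σ_{j<i} ((v_i · u_j) / (u_j · u_j)) · u_j.

Step by step this gives:
  u_1 = (3, 3, 3, 3)
  u_2 = (-5/4, -1/4, -5/4, 11/4)
  u_3 = (-20/43, 168/43, -106/43, -42/43)

Orthogonality check:
  u_2 · u_1 = 0 (should be 0)
  u_3 · u_1 = 0 (should be 0)
  u_3 · u_2 = 0 (should be 0)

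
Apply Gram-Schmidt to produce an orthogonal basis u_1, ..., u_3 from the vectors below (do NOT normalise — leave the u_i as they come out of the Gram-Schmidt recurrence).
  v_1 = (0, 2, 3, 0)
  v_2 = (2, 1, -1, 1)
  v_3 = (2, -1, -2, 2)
Orthogonal basis:
  u_1 = (0, 2, 3, 0)
  u_2 = (2, 15/13, -10/13, 1)
  u_3 = (7/45, -5/6, 5/9, 97/90)

Apply the Gram-Schmidt recurrence
  u_1 = v_1
  u_i = v_i − Σ_{j<i} ((v_i · u_j) / (u_j · u_j)) · u_j.

Step by step this gives:
  u_1 = (0, 2, 3, 0)
  u_2 = (2, 15/13, -10/13, 1)
  u_3 = (7/45, -5/6, 5/9, 97/90)

Orthogonality check:
  u_2 · u_1 = 0 (should be 0)
  u_3 · u_1 = 0 (should be 0)
  u_3 · u_2 = 0 (should be 0)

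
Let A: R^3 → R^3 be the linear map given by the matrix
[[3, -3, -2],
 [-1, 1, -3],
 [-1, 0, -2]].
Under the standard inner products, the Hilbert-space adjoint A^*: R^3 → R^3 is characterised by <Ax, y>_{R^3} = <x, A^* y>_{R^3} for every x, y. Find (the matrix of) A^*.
A^* = A^T =
[[3, -1, -1],
 [-3, 1, 0],
 [-2, -3, -2]]

For real matrices with standard dot products, the defining identity <Ax, y> = <x, A^* y> gives (Ax)^T y = x^T (A^*) y, i.e. x^T A^T y = x^T (A^*) y. Since this holds for all x, y, we must have A^* = A^T. Therefore
A^* =
[[3, -1, -1],
 [-3, 1, 0],
 [-2, -3, -2]].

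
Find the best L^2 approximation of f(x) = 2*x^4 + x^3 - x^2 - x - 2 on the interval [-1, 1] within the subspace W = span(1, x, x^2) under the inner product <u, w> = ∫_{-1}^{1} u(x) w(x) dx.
g(x) = 5*x^2/7 - 2*x/5 - 76/35

The best approximation g ∈ W is the orthogonal projection of f onto W. Writing g = a_0 + a_1 x + a_2 x^2, the coefficients solve the normal equations G · a = b where
  G_{ij} = <φ_i, φ_j> and b_i = <f, φ_i>, with φ_0 = 1, φ_1 = x, φ_2 = x^2.
G =
  [2, 0, 2/3]
  [0, 2/3, 0]
  [2/3, 0, 2/5],
b = (-58/15, -4/15, -122/105).
Solving gives a_0 = -76/35, a_1 = -2/5, a_2 = 5/7, so
  g(x) = 5*x^2/7 - 2*x/5 - 76/35.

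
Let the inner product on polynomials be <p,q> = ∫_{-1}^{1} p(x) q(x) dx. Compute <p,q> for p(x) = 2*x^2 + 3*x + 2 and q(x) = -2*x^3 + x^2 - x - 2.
<p,q> = -194/15

Expand the product: p(x)·q(x) = -4*x^5 - 4*x^4 - 3*x^3 - 5*x^2 - 8*x - 4.
∫_{-1}^{1} of each monomial x^k gives [2/(k+1) if k even, 0 if k odd]. Integrating term-by-term (or equivalently evaluating the antiderivative F(x) = -2*x^6/3 - 4*x^5/5 - 3*x^4/4 - 5*x^3/3 - 4*x^2 - 4*x at the endpoints):
  F(1) − F(−1) = -713/60 − (21/20) = -194/15.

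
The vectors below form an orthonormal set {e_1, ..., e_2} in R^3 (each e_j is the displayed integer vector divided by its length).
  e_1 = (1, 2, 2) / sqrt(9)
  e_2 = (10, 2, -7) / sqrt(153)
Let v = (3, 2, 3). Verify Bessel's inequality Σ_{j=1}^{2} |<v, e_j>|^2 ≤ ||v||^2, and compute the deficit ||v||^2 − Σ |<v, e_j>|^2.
Σ |<v, e_j>|^2 = 338/17; ||v||^2 = 22; deficit = 36/17

Write each e_j = u_j / sqrt(<u_j, u_j>) where u_j is the displayed integer vector. Then <v, e_j> = <v, u_j> / sqrt(<u_j, u_j>), so |<v, e_j>|^2 = <v, u_j>^2 / <u_j, u_j>.
Coefficients: <v, e_1> = 13/sqrt(9), <v, e_2> = 13/sqrt(153).
Square and sum: Σ |<v, e_j>|^2 = 338/17.
Compute ||v||^2 = v·v = 22.
Deficit = 22 − 338/17 = 36/17 ≥ 0, confirming Bessel's inequality. (The deficit equals ||v − Σ <v,e_j> e_j||^2, the squared distance from v to span{e_j}.)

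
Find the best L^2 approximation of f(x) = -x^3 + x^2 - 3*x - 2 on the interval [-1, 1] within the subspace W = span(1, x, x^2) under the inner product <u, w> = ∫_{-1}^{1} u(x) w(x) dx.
g(x) = x^2 - 18*x/5 - 2

The best approximation g ∈ W is the orthogonal projection of f onto W. Writing g = a_0 + a_1 x + a_2 x^2, the coefficients solve the normal equations G · a = b where
  G_{ij} = <φ_i, φ_j> and b_i = <f, φ_i>, with φ_0 = 1, φ_1 = x, φ_2 = x^2.
G =
  [2, 0, 2/3]
  [0, 2/3, 0]
  [2/3, 0, 2/5],
b = (-10/3, -12/5, -14/15).
Solving gives a_0 = -2, a_1 = -18/5, a_2 = 1, so
  g(x) = x^2 - 18*x/5 - 2.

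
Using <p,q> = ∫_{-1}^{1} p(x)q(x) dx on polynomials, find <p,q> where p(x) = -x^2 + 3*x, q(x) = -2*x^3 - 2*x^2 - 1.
<p,q> = -14/15

Expand the product: p(x)·q(x) = 2*x^5 - 4*x^4 - 6*x^3 + x^2 - 3*x.
∫_{-1}^{1} of each monomial x^k gives [2/(k+1) if k even, 0 if k odd]. Integrating term-by-term (or equivalently evaluating the antiderivative F(x) = x^6/3 - 4*x^5/5 - 3*x^4/2 + x^3/3 - 3*x^2/2 at the endpoints):
  F(1) − F(−1) = -47/15 − (-11/5) = -14/15.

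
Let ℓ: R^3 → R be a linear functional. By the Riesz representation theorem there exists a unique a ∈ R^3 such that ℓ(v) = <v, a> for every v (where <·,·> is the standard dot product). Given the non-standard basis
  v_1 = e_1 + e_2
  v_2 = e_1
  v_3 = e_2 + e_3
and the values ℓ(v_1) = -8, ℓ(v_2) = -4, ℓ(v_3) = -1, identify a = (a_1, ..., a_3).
a = (-4, -4, 3)

Write a = (a_1, ..., a_3) in the standard basis. For each basis vector v_i, ℓ(v_i) = <v_i, a> is a linear equation in the a_j's. Collect the n equations into a matrix system V a = ℓ, where row i of V is v_i (expressed in the standard basis). Since V is invertible (lower-triangular with 1s on the diagonal, up to permutation), solve by back-substitution:
  V =
[[1, 1, 0],
 [1, 0, 0],
 [0, 1, 1]]
  V a = (-8, -4, -1)
Solving gives a = (-4, -4, 3).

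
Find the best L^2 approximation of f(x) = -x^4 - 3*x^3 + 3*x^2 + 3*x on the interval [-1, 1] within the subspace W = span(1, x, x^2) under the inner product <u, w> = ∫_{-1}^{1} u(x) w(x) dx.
g(x) = 15*x^2/7 + 6*x/5 + 3/35

The best approximation g ∈ W is the orthogonal projection of f onto W. Writing g = a_0 + a_1 x + a_2 x^2, the coefficients solve the normal equations G · a = b where
  G_{ij} = <φ_i, φ_j> and b_i = <f, φ_i>, with φ_0 = 1, φ_1 = x, φ_2 = x^2.
G =
  [2, 0, 2/3]
  [0, 2/3, 0]
  [2/3, 0, 2/5],
b = (8/5, 4/5, 32/35).
Solving gives a_0 = 3/35, a_1 = 6/5, a_2 = 15/7, so
  g(x) = 15*x^2/7 + 6*x/5 + 3/35.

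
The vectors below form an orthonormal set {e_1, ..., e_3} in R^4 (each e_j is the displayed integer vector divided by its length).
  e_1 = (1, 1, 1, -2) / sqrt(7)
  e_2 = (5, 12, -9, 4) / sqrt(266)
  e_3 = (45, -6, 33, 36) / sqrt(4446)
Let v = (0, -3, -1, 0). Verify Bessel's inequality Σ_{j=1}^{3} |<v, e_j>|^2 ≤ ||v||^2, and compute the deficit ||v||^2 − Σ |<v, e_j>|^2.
Σ |<v, e_j>|^2 = 66/13; ||v||^2 = 10; deficit = 64/13

Write each e_j = u_j / sqrt(<u_j, u_j>) where u_j is the displayed integer vector. Then <v, e_j> = <v, u_j> / sqrt(<u_j, u_j>), so |<v, e_j>|^2 = <v, u_j>^2 / <u_j, u_j>.
Coefficients: <v, e_1> = -4/sqrt(7), <v, e_2> = -27/sqrt(266), <v, e_3> = -15/sqrt(4446).
Square and sum: Σ |<v, e_j>|^2 = 66/13.
Compute ||v||^2 = v·v = 10.
Deficit = 10 − 66/13 = 64/13 ≥ 0, confirming Bessel's inequality. (The deficit equals ||v − Σ <v,e_j> e_j||^2, the squared distance from v to span{e_j}.)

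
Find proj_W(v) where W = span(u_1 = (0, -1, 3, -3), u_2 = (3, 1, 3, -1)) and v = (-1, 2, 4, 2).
proj_W(v) = (381/259, 146/259, 324/259, -10/37)

Set up U = [u_1 | ... | u_2] ∈ R^(4×2). The projector onto W = col(U) is P = U (U^T U)^(-1) U^T.
Compute U^T U =
  [19, 11]
  [11, 20],
and U^T v = (4, 9).
Solve U^T U · c = U^T v for the coefficients: c = (-19/259, 127/259). The projection is proj_W(v) = U c.
Check: (v - proj_W(v)) · u_1 = 0  (should be 0).
Check: (v - proj_W(v)) · u_2 = 0  (should be 0).
Result: proj_W(v) = (381/259, 146/259, 324/259, -10/37).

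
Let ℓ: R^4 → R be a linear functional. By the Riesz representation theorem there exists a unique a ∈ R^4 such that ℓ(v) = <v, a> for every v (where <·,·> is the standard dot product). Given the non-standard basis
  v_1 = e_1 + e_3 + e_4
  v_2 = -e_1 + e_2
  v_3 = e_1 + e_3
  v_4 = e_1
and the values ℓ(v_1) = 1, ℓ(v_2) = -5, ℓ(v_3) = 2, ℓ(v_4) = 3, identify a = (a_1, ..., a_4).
a = (3, -2, -1, -1)

Write a = (a_1, ..., a_4) in the standard basis. For each basis vector v_i, ℓ(v_i) = <v_i, a> is a linear equation in the a_j's. Collect the n equations into a matrix system V a = ℓ, where row i of V is v_i (expressed in the standard basis). Since V is invertible (lower-triangular with 1s on the diagonal, up to permutation), solve by back-substitution:
  V =
[[1, 0, 1, 1],
 [-1, 1, 0, 0],
 [1, 0, 1, 0],
 [1, 0, 0, 0]]
  V a = (1, -5, 2, 3)
Solving gives a = (3, -2, -1, -1).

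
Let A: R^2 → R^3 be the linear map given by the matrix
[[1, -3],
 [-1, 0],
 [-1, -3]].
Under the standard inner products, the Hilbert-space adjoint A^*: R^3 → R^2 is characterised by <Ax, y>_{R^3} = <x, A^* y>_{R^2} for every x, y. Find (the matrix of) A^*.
A^* = A^T =
[[1, -1, -1],
 [-3, 0, -3]]

For real matrices with standard dot products, the defining identity <Ax, y> = <x, A^* y> gives (Ax)^T y = x^T (A^*) y, i.e. x^T A^T y = x^T (A^*) y. Since this holds for all x, y, we must have A^* = A^T. Therefore
A^* =
[[1, -1, -1],
 [-3, 0, -3]].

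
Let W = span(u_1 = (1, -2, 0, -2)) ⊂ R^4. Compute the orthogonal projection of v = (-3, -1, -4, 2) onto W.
proj_W(v) = (-5/9, 10/9, 0, 10/9)

Set up U = [u_1 | ... | u_1] ∈ R^(4×1). The projector onto W = col(U) is P = U (U^T U)^(-1) U^T.
Compute U^T U =
  [9],
and U^T v = (-5).
Solve U^T U · c = U^T v for the coefficients: c = (-5/9). The projection is proj_W(v) = U c.
Check: (v - proj_W(v)) · u_1 = 0  (should be 0).
Result: proj_W(v) = (-5/9, 10/9, 0, 10/9).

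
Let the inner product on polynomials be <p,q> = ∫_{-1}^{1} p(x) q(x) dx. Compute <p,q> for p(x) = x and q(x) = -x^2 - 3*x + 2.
<p,q> = -2

Expand the product: p(x)·q(x) = -x^3 - 3*x^2 + 2*x.
∫_{-1}^{1} of each monomial x^k gives [2/(k+1) if k even, 0 if k odd]. Integrating term-by-term (or equivalently evaluating the antiderivative F(x) = -x^4/4 - x^3 + x^2 at the endpoints):
  F(1) − F(−1) = -1/4 − (7/4) = -2.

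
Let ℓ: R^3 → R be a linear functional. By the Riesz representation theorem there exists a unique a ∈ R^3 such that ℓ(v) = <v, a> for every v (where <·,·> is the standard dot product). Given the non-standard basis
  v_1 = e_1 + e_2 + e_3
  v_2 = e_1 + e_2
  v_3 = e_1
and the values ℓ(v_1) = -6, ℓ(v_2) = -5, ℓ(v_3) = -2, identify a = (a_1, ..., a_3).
a = (-2, -3, -1)

Write a = (a_1, ..., a_3) in the standard basis. For each basis vector v_i, ℓ(v_i) = <v_i, a> is a linear equation in the a_j's. Collect the n equations into a matrix system V a = ℓ, where row i of V is v_i (expressed in the standard basis). Since V is invertible (lower-triangular with 1s on the diagonal, up to permutation), solve by back-substitution:
  V =
[[1, 1, 1],
 [1, 1, 0],
 [1, 0, 0]]
  V a = (-6, -5, -2)
Solving gives a = (-2, -3, -1).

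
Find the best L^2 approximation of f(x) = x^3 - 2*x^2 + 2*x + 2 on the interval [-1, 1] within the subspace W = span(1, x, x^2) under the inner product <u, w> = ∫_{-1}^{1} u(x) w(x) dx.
g(x) = -2*x^2 + 13*x/5 + 2

The best approximation g ∈ W is the orthogonal projection of f onto W. Writing g = a_0 + a_1 x + a_2 x^2, the coefficients solve the normal equations G · a = b where
  G_{ij} = <φ_i, φ_j> and b_i = <f, φ_i>, with φ_0 = 1, φ_1 = x, φ_2 = x^2.
G =
  [2, 0, 2/3]
  [0, 2/3, 0]
  [2/3, 0, 2/5],
b = (8/3, 26/15, 8/15).
Solving gives a_0 = 2, a_1 = 13/5, a_2 = -2, so
  g(x) = -2*x^2 + 13*x/5 + 2.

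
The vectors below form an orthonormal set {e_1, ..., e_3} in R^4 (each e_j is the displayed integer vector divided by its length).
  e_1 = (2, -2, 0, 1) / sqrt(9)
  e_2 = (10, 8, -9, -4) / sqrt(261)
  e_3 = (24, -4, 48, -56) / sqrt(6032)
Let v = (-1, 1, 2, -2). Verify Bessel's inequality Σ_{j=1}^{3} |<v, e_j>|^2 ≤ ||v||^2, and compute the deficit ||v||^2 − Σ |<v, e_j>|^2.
Σ |<v, e_j>|^2 = 129/13; ||v||^2 = 10; deficit = 1/13

Write each e_j = u_j / sqrt(<u_j, u_j>) where u_j is the displayed integer vector. Then <v, e_j> = <v, u_j> / sqrt(<u_j, u_j>), so |<v, e_j>|^2 = <v, u_j>^2 / <u_j, u_j>.
Coefficients: <v, e_1> = -6/sqrt(9), <v, e_2> = -12/sqrt(261), <v, e_3> = 180/sqrt(6032).
Square and sum: Σ |<v, e_j>|^2 = 129/13.
Compute ||v||^2 = v·v = 10.
Deficit = 10 − 129/13 = 1/13 ≥ 0, confirming Bessel's inequality. (The deficit equals ||v − Σ <v,e_j> e_j||^2, the squared distance from v to span{e_j}.)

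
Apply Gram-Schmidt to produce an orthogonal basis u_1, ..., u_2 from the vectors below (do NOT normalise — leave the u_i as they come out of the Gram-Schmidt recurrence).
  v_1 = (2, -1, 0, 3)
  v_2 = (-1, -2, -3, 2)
Orthogonal basis:
  u_1 = (2, -1, 0, 3)
  u_2 = (-13/7, -11/7, -3, 5/7)

Apply the Gram-Schmidt recurrence
  u_1 = v_1
  u_i = v_i − Σ_{j<i} ((v_i · u_j) / (u_j · u_j)) · u_j.

Step by step this gives:
  u_1 = (2, -1, 0, 3)
  u_2 = (-13/7, -11/7, -3, 5/7)

Orthogonality check:
  u_2 · u_1 = 0 (should be 0)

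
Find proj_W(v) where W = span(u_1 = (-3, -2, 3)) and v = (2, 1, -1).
proj_W(v) = (3/2, 1, -3/2)

Set up U = [u_1 | ... | u_1] ∈ R^(3×1). The projector onto W = col(U) is P = U (U^T U)^(-1) U^T.
Compute U^T U =
  [22],
and U^T v = (-11).
Solve U^T U · c = U^T v for the coefficients: c = (-1/2). The projection is proj_W(v) = U c.
Check: (v - proj_W(v)) · u_1 = 0  (should be 0).
Result: proj_W(v) = (3/2, 1, -3/2).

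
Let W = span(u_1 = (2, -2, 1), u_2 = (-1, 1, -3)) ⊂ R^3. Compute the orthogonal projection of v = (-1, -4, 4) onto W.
proj_W(v) = (3/2, -3/2, 4)

Set up U = [u_1 | ... | u_2] ∈ R^(3×2). The projector onto W = col(U) is P = U (U^T U)^(-1) U^T.
Compute U^T U =
  [9, -7]
  [-7, 11],
and U^T v = (10, -15).
Solve U^T U · c = U^T v for the coefficients: c = (1/10, -13/10). The projection is proj_W(v) = U c.
Check: (v - proj_W(v)) · u_1 = 0  (should be 0).
Check: (v - proj_W(v)) · u_2 = 0  (should be 0).
Result: proj_W(v) = (3/2, -3/2, 4).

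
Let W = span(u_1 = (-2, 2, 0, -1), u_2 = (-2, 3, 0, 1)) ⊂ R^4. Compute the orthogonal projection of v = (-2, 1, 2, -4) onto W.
proj_W(v) = (-20/9, 37/45, 0, -176/45)

Set up U = [u_1 | ... | u_2] ∈ R^(4×2). The projector onto W = col(U) is P = U (U^T U)^(-1) U^T.
Compute U^T U =
  [9, 9]
  [9, 14],
and U^T v = (10, 3).
Solve U^T U · c = U^T v for the coefficients: c = (113/45, -7/5). The projection is proj_W(v) = U c.
Check: (v - proj_W(v)) · u_1 = 0  (should be 0).
Check: (v - proj_W(v)) · u_2 = 0  (should be 0).
Result: proj_W(v) = (-20/9, 37/45, 0, -176/45).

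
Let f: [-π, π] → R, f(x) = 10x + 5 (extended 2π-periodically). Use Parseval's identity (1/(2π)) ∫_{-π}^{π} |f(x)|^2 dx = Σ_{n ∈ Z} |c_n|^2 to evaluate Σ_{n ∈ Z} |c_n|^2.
Σ |c_n|^2 = 100π^2/3 + 25

Expand and integrate term by term over [-π, π]:
  ∫ (10x)^2 dx = 100·(2π^3/3); ∫ 2·10·(5)·x dx = 0 (odd integrand); ∫ 5^2 dx = 25·2π.
So (1/(2π)) ∫_{-π}^{π} (10x + 5)^2 dx = 100π^2/3 + 25 = 100π^2/3 + 25.
Parseval ⇒ Σ |c_n|^2 = 100π^2/3 + 25.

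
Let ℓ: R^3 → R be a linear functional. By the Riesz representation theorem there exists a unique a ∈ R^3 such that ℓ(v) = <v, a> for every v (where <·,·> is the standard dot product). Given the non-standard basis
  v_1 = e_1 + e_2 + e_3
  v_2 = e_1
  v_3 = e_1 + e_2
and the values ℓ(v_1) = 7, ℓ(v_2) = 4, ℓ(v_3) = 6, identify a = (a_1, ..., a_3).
a = (4, 2, 1)

Write a = (a_1, ..., a_3) in the standard basis. For each basis vector v_i, ℓ(v_i) = <v_i, a> is a linear equation in the a_j's. Collect the n equations into a matrix system V a = ℓ, where row i of V is v_i (expressed in the standard basis). Since V is invertible (lower-triangular with 1s on the diagonal, up to permutation), solve by back-substitution:
  V =
[[1, 1, 1],
 [1, 0, 0],
 [1, 1, 0]]
  V a = (7, 4, 6)
Solving gives a = (4, 2, 1).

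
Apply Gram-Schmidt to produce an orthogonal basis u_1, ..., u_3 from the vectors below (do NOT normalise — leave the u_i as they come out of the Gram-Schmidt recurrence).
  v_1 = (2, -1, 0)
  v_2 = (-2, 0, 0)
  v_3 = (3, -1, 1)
Orthogonal basis:
  u_1 = (2, -1, 0)
  u_2 = (-2/5, -4/5, 0)
  u_3 = (0, 0, 1)

Apply the Gram-Schmidt recurrence
  u_1 = v_1
  u_i = v_i − Σ_{j<i} ((v_i · u_j) / (u_j · u_j)) · u_j.

Step by step this gives:
  u_1 = (2, -1, 0)
  u_2 = (-2/5, -4/5, 0)
  u_3 = (0, 0, 1)

Orthogonality check:
  u_2 · u_1 = 0 (should be 0)
  u_3 · u_1 = 0 (should be 0)
  u_3 · u_2 = 0 (should be 0)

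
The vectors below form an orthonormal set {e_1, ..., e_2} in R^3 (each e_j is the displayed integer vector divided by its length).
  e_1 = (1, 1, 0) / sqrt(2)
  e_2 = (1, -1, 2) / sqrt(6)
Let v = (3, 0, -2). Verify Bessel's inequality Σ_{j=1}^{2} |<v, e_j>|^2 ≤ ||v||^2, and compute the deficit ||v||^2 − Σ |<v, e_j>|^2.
Σ |<v, e_j>|^2 = 14/3; ||v||^2 = 13; deficit = 25/3

Write each e_j = u_j / sqrt(<u_j, u_j>) where u_j is the displayed integer vector. Then <v, e_j> = <v, u_j> / sqrt(<u_j, u_j>), so |<v, e_j>|^2 = <v, u_j>^2 / <u_j, u_j>.
Coefficients: <v, e_1> = 3/sqrt(2), <v, e_2> = -1/sqrt(6).
Square and sum: Σ |<v, e_j>|^2 = 14/3.
Compute ||v||^2 = v·v = 13.
Deficit = 13 − 14/3 = 25/3 ≥ 0, confirming Bessel's inequality. (The deficit equals ||v − Σ <v,e_j> e_j||^2, the squared distance from v to span{e_j}.)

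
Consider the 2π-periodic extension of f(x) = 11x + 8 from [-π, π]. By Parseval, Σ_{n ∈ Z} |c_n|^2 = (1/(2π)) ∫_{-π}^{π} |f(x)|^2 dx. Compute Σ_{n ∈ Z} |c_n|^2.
Σ |c_n|^2 = 121π^2/3 + 64

Expand and integrate term by term over [-π, π]:
  ∫ (11x)^2 dx = 121·(2π^3/3); ∫ 2·11·(8)·x dx = 0 (odd integrand); ∫ 8^2 dx = 64·2π.
So (1/(2π)) ∫_{-π}^{π} (11x + 8)^2 dx = 121π^2/3 + 64 = 121π^2/3 + 64.
Parseval ⇒ Σ |c_n|^2 = 121π^2/3 + 64.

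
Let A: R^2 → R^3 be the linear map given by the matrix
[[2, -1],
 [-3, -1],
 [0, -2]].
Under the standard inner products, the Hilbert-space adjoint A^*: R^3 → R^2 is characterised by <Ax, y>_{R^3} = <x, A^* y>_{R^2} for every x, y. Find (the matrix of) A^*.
A^* = A^T =
[[2, -3, 0],
 [-1, -1, -2]]

For real matrices with standard dot products, the defining identity <Ax, y> = <x, A^* y> gives (Ax)^T y = x^T (A^*) y, i.e. x^T A^T y = x^T (A^*) y. Since this holds for all x, y, we must have A^* = A^T. Therefore
A^* =
[[2, -3, 0],
 [-1, -1, -2]].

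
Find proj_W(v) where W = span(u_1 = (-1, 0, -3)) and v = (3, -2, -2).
proj_W(v) = (-3/10, 0, -9/10)

Set up U = [u_1 | ... | u_1] ∈ R^(3×1). The projector onto W = col(U) is P = U (U^T U)^(-1) U^T.
Compute U^T U =
  [10],
and U^T v = (3).
Solve U^T U · c = U^T v for the coefficients: c = (3/10). The projection is proj_W(v) = U c.
Check: (v - proj_W(v)) · u_1 = 0  (should be 0).
Result: proj_W(v) = (-3/10, 0, -9/10).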